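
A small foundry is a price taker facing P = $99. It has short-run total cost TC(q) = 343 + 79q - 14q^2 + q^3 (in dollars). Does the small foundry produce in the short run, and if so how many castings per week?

Produce at q = 10

Strip out fixed cost: VC = 79q - 14q^2 + q^3. Then AVC = 79 - 14q + q^2 and MC = 79 - 28q + 3q^2.
The AVC parabola has its vertex at q = 14/2 = 7, where AVC = 79 - 14·7 + 7^2 = $30.
Since P = $99 ≥ min AVC = $30, price covers variable cost and the firm should produce.
Set P = MC: 99 = 79 - 28q + 3q^2 → -20 - 28q + 3q^2 = 0. The roots are q = -2/3 and q = 10; the profit-maximizing output is on the rising part of MC, so q* = 10.
Check: AVC at q = 10 is $39 ≤ P, so revenue covers variable cost.
Profit = P·q − TC = 99·10 − 733 = $257.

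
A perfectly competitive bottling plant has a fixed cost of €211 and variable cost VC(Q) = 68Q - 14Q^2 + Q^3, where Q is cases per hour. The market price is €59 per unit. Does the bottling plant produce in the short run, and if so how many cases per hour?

Strip out fixed cost: VC = 68Q - 14Q^2 + Q^3. Then AVC = 68 - 14Q + Q^2 and MC = 68 - 28Q + 3Q^2.
AVC hits its minimum where MC = AVC, at Q = 7, giving min AVC = 68 - 14·7 + 7^2 = €19.
Since P = €59 ≥ min AVC = €19, price covers variable cost and the firm should produce.
Set P = MC: 59 = 68 - 28Q + 3Q^2 → 9 - 28Q + 3Q^2 = 0. The roots are Q = 1/3 and Q = 9; the profit-maximizing output is on the rising part of MC, so Q* = 9.
Check: AVC at Q = 9 is €23 ≤ P, so revenue covers variable cost.
Profit = P·Q − TC = 59·9 − 418 = €113.

Produce at Q = 9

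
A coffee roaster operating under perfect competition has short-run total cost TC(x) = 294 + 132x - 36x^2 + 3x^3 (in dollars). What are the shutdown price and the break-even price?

Shutdown price = $24; break-even price = $69

AVC = 132 - 36x + 3x^2; minimized at x = 6, giving min AVC = $24. That is the shutdown price.
ATC = 294/x + 132 - 36x + 3x^2. Setting dATC/dx = −294/x^2 − 36 + 6x = 0 gives x = 7 (since 6·7^3 − 36·7^2 = 294).
min ATC = 294/7 + 132 − 36·7 + 3·7^2 = $69. That is the break-even price.
For $24 ≤ P < $69 the firm produces at a loss; below $24 it shuts down.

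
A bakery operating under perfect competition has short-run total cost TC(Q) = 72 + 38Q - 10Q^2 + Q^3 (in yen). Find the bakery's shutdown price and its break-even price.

AVC = 38 - 10Q + Q^2; minimized at Q = 5, giving min AVC = ¥13. That is the shutdown price.
ATC = 72/Q + 38 - 10Q + Q^2. Setting dATC/dQ = −72/Q^2 − 10 + 2Q = 0 gives Q = 6 (since 2·6^3 − 10·6^2 = 72).
min ATC = 72/6 + 38 − 10·6 + 6^2 = ¥26. That is the break-even price.
Between these two prices the firm operates at a loss; above ¥26 it earns a profit.

Shutdown price = ¥13; break-even price = ¥26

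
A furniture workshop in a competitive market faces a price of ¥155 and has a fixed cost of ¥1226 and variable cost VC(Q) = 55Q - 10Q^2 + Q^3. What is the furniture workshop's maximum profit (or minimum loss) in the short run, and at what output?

Profit = -¥226 at Q = 10

AVC = 55 - 10Q + Q^2; min AVC = ¥30 at Q = 5. Since P = ¥155 ≥ min AVC, the firm produces.
With MC = 55 - 20Q + 3Q^2, P = MC on the upward-sloping part at Q* = 10.
TR = 155·10 = 1550. TC = 1226 + 550 = 1776. Profit = 1550 − 1776 = -¥226.
That loss of ¥226 beats the ¥1226 the firm would lose by shutting down; producing recovers ¥1000 of fixed cost.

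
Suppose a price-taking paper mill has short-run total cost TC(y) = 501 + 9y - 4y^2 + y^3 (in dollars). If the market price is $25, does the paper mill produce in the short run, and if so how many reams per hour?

Variable cost is VC = 9y - 4y^2 + y^3, so AVC = VC/y = 9 - 4y + y^2 and MC = dTC/dy = 9 - 8y + 3y^2.
AVC is minimized where dAVC/dy = -4 + 2y = 0, at y = 2; min AVC = 9 - 4·2 + 2^2 = $5.
P = $25 exceeds min AVC = $5, so the firm stays open.
Set P = MC: 25 = 9 - 8y + 3y^2 → -16 - 8y + 3y^2 = 0. The roots are y = -4/3 and y = 4; the profit-maximizing output is on the rising part of MC, so y* = 4.
Check: AVC at y = 4 is $9 ≤ P, so revenue covers variable cost.
Profit = P·y − TC = 25·4 − 537 = -$437, a loss, but smaller than the $501 fixed cost the firm would lose by shutting down.

Produce at y = 4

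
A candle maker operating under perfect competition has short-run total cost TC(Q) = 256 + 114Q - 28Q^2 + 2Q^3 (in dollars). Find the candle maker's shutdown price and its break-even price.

AVC = 114 - 28Q + 2Q^2; minimized at Q = 7, giving min AVC = $16. That is the shutdown price.
ATC = 256/Q + 114 - 28Q + 2Q^2. Setting dATC/dQ = −256/Q^2 − 28 + 4Q = 0 gives Q = 8 (since 4·8^3 − 28·8^2 = 256).
min ATC = 256/8 + 114 − 28·8 + 2·8^2 = $50. That is the break-even price.
For $16 ≤ P < $50 the firm produces at a loss; below $16 it shuts down.

Shutdown price = $16; break-even price = $50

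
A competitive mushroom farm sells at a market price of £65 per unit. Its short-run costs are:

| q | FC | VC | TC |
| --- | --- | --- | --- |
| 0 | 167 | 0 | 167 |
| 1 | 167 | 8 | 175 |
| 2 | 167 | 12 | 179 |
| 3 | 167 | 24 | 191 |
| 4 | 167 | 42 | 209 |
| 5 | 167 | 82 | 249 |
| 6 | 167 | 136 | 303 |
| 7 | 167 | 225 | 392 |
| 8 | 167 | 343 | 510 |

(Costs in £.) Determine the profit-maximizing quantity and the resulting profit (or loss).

Compute π = P·q − TC at each output: q=0: -167; q=1: -110; q=2: -49; q=3: 4; q=4: 51; q=5: 76; q=6: 87; q=7: 63; q=8: 10.
Profit is maximized at q = 6. AVC there is 136/6 = £22.67 ≤ P, so producing beats shutting down (which would give -£167).

q = 6; profit = £87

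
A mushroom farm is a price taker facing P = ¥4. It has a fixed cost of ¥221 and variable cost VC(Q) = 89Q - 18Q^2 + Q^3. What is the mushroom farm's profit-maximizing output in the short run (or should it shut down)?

Variable cost is VC = 89Q - 18Q^2 + Q^3, so AVC = VC/Q = 89 - 18Q + Q^2 and MC = dTC/dQ = 89 - 36Q + 3Q^2.
The AVC parabola has its vertex at Q = 18/2 = 9, where AVC = 89 - 18·9 + 9^2 = ¥8.
Since P = ¥4 < min AVC = ¥8, price fails to cover variable cost at any output.
Shutting down limits the loss to fixed cost, ¥221.

Shut down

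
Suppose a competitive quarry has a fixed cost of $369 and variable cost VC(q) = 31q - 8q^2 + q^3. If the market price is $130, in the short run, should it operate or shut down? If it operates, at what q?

Strip out fixed cost: VC = 31q - 8q^2 + q^3. Then AVC = 31 - 8q + q^2 and MC = 31 - 16q + 3q^2.
AVC is minimized where dAVC/dq = -8 + 2q = 0, at q = 4; min AVC = 31 - 8·4 + 4^2 = $15.
P = $130 exceeds min AVC = $15, so the firm stays open.
P = MC gives -99 - 16q + 3q^2 = 0, with roots -11/3 and 9. Take the larger (rising MC): q* = 9.
Check: AVC at q = 9 is $40 ≤ P, so revenue covers variable cost.
Profit = P·q − TC = 130·9 − 729 = $441.

Produce at q = 9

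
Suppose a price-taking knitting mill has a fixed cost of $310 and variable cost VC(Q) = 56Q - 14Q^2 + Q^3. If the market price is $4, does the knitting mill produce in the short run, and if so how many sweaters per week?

Variable cost is VC = 56Q - 14Q^2 + Q^3, so AVC = VC/Q = 56 - 14Q + Q^2 and MC = dTC/dQ = 56 - 28Q + 3Q^2.
AVC hits its minimum where MC = AVC, at Q = 7, giving min AVC = 56 - 14·7 + 7^2 = $7.
Since P = $4 < min AVC = $7, price fails to cover variable cost at any output.
The firm minimizes its loss by shutting down and losing only its fixed cost of $310.

Shut down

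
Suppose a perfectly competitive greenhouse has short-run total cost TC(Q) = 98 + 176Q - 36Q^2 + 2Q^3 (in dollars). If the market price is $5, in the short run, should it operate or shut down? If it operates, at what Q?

Shut down

Strip out fixed cost: VC = 176Q - 36Q^2 + 2Q^3. Then AVC = 176 - 36Q + 2Q^2 and MC = 176 - 72Q + 6Q^2.
The AVC parabola has its vertex at Q = 36/4 = 9, where AVC = 176 - 36·9 + 2·9^2 = $14.
With P < min AVC ($5 < $14), every unit sold adds to the loss.
Shutting down limits the loss to fixed cost, $98.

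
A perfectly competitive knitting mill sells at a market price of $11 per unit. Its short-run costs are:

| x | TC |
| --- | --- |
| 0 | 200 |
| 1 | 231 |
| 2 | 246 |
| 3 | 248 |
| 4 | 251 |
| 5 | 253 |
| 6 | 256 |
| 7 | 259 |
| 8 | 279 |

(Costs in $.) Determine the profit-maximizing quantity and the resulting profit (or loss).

Compute π = P·x − TC at each output: x=0: -200; x=1: -220; x=2: -224; x=3: -215; x=4: -207; x=5: -198; x=6: -190; x=7: -182; x=8: -191.
Profit is maximized at x = 7. AVC there is 59/7 = $8.43 ≤ P, so producing beats shutting down (which would give -$200).

x = 7; profit = -$182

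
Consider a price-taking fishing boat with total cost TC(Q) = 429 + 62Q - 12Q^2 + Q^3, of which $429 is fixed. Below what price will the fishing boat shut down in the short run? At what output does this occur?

The firm shuts down when price falls below the minimum of average variable cost. AVC = VC/Q = 62 - 12Q + Q^2.
At the minimum of AVC, MC = AVC. MC = 62 - 24Q + 3Q^2; setting MC = AVC gives 2Q^2 - 12Q = 0, so Q = 6. min AVC = 26.
The firm shuts down for any P below $26.

$26 per unit, at Q = 6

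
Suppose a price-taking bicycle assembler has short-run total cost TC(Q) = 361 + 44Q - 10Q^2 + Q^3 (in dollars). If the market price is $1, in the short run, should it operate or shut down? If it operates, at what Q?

From TC, MC = TC'(Q) = 44 - 20Q + 3Q^2 and AVC = VC/Q = 44 - 10Q + Q^2.
AVC is minimized where dAVC/dQ = -10 + 2Q = 0, at Q = 5; min AVC = 44 - 10·5 + 5^2 = $19.
Since P = $1 < min AVC = $19, price fails to cover variable cost at any output.
The firm minimizes its loss by shutting down and losing only its fixed cost of $361.

Shut down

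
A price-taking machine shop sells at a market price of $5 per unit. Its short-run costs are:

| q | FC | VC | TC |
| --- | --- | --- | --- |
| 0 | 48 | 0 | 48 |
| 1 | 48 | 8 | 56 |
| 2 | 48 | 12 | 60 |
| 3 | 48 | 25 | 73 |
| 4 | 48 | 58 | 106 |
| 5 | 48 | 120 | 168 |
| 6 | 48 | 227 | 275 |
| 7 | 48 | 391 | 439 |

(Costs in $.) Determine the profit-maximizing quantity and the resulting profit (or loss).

Tabulate TR − TC: q=0: -48; q=1: -51; q=2: -50; q=3: -58; q=4: -86; q=5: -143; q=6: -245; q=7: -404.
Profit is highest at q = 0. Equivalently, the lowest AVC in the table is 12/2 ≈ $6 at q = 2, and P = $5 falls below it — price never covers variable cost, so the firm shuts down and loses only its fixed cost.

q = 0 (shut down); profit = -$48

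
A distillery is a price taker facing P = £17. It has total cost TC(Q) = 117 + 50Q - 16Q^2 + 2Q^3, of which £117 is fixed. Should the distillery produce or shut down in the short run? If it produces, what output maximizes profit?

Shut down

From TC, MC = TC'(Q) = 50 - 32Q + 6Q^2 and AVC = VC/Q = 50 - 16Q + 2Q^2.
The AVC parabola has its vertex at Q = 16/4 = 4, where AVC = 50 - 16·4 + 2·4^2 = £18.
With P < min AVC (£17 < £18), every unit sold adds to the loss.
Best response: produce nothing and absorb the £117 fixed cost.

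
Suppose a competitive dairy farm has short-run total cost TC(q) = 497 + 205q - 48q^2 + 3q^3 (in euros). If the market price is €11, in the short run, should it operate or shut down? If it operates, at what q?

Strip out fixed cost: VC = 205q - 48q^2 + 3q^3. Then AVC = 205 - 48q + 3q^2 and MC = 205 - 96q + 9q^2.
The AVC parabola has its vertex at q = 48/6 = 8, where AVC = 205 - 48·8 + 3·8^2 = €13.
Since P = €11 < min AVC = €13, price fails to cover variable cost at any output.
Best response: produce nothing and absorb the €497 fixed cost.

Shut down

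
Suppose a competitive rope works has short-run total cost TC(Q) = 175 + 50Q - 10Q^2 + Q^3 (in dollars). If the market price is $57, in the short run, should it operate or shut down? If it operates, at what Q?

Produce at Q = 7

Variable cost is VC = 50Q - 10Q^2 + Q^3, so AVC = VC/Q = 50 - 10Q + Q^2 and MC = dTC/dQ = 50 - 20Q + 3Q^2.
AVC hits its minimum where MC = AVC, at Q = 5, giving min AVC = 50 - 10·5 + 5^2 = $25.
Because $57 ≥ $25, revenue can cover variable cost; the firm operates.
Set P = MC: 57 = 50 - 20Q + 3Q^2 → -7 - 20Q + 3Q^2 = 0. The roots are Q = -1/3 and Q = 7; the profit-maximizing output is on the rising part of MC, so Q* = 7.
Check: AVC at Q = 7 is $29 ≤ P, so revenue covers variable cost.
Profit = P·Q − TC = 57·7 − 378 = $21.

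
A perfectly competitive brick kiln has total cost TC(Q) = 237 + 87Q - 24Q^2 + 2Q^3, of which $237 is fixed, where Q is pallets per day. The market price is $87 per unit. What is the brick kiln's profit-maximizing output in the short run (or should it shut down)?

From TC, MC = TC'(Q) = 87 - 48Q + 6Q^2 and AVC = VC/Q = 87 - 24Q + 2Q^2.
AVC is minimized where dAVC/dQ = -24 + 4Q = 0, at Q = 6; min AVC = 87 - 24·6 + 2·6^2 = $15.
P = $87 exceeds min AVC = $15, so the firm stays open.
Solving P = MC: -48Q + 6Q^2 = 0 ⇒ Q = 0 or 8. On the upward-sloping branch, Q* = 8.
Check: AVC at Q = 8 is $23 ≤ P, so revenue covers variable cost.
Profit = P·Q − TC = 87·8 − 421 = $275.

Produce at Q = 8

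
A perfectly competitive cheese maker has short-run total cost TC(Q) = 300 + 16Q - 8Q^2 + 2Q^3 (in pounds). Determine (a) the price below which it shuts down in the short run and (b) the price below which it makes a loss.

Shutdown price = min AVC. AVC = 16 - 8Q + 2Q^2, with vertex at Q = 2 and minimum £8.
ATC = 300/Q + 16 - 8Q + 2Q^2. Setting dATC/dQ = −300/Q^2 − 8 + 4Q = 0 gives Q = 5 (since 4·5^3 − 8·5^2 = 300).
min ATC = 300/5 + 16 − 8·5 + 2·5^2 = £86. That is the break-even price.
For £8 ≤ P < £86 the firm produces at a loss; below £8 it shuts down.

Shutdown price = £8; break-even price = £86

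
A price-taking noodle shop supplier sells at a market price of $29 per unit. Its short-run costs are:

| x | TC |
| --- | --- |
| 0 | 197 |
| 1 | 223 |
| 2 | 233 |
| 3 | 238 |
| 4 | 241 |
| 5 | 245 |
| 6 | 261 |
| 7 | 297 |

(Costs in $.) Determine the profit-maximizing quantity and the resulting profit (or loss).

x = 6; profit = -$87

Profit at each row (π = 29x − TC): x=0: -197; x=1: -194; x=2: -175; x=3: -151; x=4: -125; x=5: -100; x=6: -87; x=7: -94.
Profit is maximized at x = 6. AVC there is 64/6 = $10.67 ≤ P, so producing beats shutting down (which would give -$197).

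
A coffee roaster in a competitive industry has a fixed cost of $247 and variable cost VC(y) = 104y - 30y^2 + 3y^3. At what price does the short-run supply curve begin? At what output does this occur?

The firm shuts down when price falls below the minimum of average variable cost. AVC = VC/y = 104 - 30y + 3y^2.
At the minimum of AVC, MC = AVC. MC = 104 - 60y + 9y^2; setting MC = AVC gives 6y^2 - 30y = 0, so y = 5. min AVC = 29.
The firm shuts down for any P below $29.

$29 per unit, at y = 5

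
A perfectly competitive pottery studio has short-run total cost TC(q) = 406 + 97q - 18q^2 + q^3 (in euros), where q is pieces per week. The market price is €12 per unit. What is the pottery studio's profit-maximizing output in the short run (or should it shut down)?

Shut down

From TC, MC = TC'(q) = 97 - 36q + 3q^2 and AVC = VC/q = 97 - 18q + q^2.
AVC is minimized where dAVC/dq = -18 + 2q = 0, at q = 9; min AVC = 97 - 18·9 + 9^2 = €16.
With P < min AVC (€12 < €16), every unit sold adds to the loss.
Shutting down limits the loss to fixed cost, €406.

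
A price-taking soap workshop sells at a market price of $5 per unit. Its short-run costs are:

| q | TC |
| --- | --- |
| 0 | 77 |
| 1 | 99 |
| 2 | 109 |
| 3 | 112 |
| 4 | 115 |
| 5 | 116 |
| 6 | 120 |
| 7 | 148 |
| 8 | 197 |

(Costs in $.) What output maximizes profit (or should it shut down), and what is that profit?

Tabulate TR − TC: q=0: -77; q=1: -94; q=2: -99; q=3: -97; q=4: -95; q=5: -91; q=6: -90; q=7: -113; q=8: -157.
Profit is highest at q = 0. Equivalently, the lowest AVC in the table is 43/6 ≈ $7.17 at q = 6, and P = $5 falls below it — price never covers variable cost, so the firm shuts down and loses only its fixed cost.

q = 0 (shut down); profit = -$77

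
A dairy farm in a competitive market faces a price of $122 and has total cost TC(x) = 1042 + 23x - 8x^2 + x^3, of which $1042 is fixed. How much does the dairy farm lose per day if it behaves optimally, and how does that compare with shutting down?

Profit = -$232 at x = 9

AVC = 23 - 8x + x^2; min AVC = $7 at x = 4. Since P = $122 ≥ min AVC, the firm produces.
MC = 23 - 16x + 3x^2. Setting P = MC and taking the root on the rising branch gives x* = 9.
TR = 122·9 = 1098. TC = 1042 + 288 = 1330. Profit = 1098 − 1330 = -$232.
By producing, the firm covers all variable cost plus $810 of fixed cost; shutting down would lose the full $1042.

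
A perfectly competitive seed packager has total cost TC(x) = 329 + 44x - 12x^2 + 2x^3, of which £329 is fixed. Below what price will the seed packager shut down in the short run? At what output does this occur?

£26 per unit, at x = 3

The firm shuts down when price falls below the minimum of average variable cost. AVC = VC/x = 44 - 12x + 2x^2.
At the minimum of AVC, MC = AVC. MC = 44 - 24x + 6x^2; setting MC = AVC gives 4x^2 - 12x = 0, so x = 3. min AVC = 26.
So the shutdown price is £26.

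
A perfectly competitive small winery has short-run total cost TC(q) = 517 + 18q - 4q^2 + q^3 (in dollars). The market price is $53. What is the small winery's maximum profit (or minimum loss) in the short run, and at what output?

Profit = -$367 at q = 5

AVC = 18 - 4q + q^2 has its minimum $14 at q = 2; price $53 clears that bar, so the firm operates.
MC = 18 - 8q + 3q^2. Setting P = MC and taking the root on the rising branch gives q* = 5.
TR = 53·5 = 265. TC = 517 + 115 = 632. Profit = 265 − 632 = -$367.
Shutting down would mean losing the fixed cost of $517, so operating at a loss of $367 is better by $150.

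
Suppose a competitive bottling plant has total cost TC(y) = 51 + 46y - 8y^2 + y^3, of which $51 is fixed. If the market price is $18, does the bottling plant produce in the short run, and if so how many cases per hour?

Shut down

Strip out fixed cost: VC = 46y - 8y^2 + y^3. Then AVC = 46 - 8y + y^2 and MC = 46 - 16y + 3y^2.
AVC is minimized where dAVC/dy = -8 + 2y = 0, at y = 4; min AVC = 46 - 8·4 + 4^2 = $30.
P = $18 lies below min AVC = $30; no output level covers variable cost.
Best response: produce nothing and absorb the $51 fixed cost.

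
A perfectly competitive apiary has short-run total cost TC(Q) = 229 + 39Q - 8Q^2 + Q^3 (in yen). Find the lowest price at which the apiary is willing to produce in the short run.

The firm shuts down when price falls below the minimum of average variable cost. AVC = VC/Q = 39 - 8Q + Q^2.
At the minimum of AVC, MC = AVC. MC = 39 - 16Q + 3Q^2; setting MC = AVC gives 2Q^2 - 8Q = 0, so Q = 4. min AVC = 23.
The firm shuts down for any P below ¥23.

¥23 per unit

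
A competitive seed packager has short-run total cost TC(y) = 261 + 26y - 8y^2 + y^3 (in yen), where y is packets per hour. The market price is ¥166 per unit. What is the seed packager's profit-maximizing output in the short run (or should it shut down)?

Produce at y = 10

Strip out fixed cost: VC = 26y - 8y^2 + y^3. Then AVC = 26 - 8y + y^2 and MC = 26 - 16y + 3y^2.
AVC is minimized where dAVC/dy = -8 + 2y = 0, at y = 4; min AVC = 26 - 8·4 + 4^2 = ¥10.
Because ¥166 ≥ ¥10, revenue can cover variable cost; the firm operates.
Solving P = MC: -140 - 16y + 3y^2 = 0 ⇒ y = -14/3 or 10. On the upward-sloping branch, y* = 10.
Check: AVC at y = 10 is ¥46 ≤ P, so revenue covers variable cost.
Profit = P·y − TC = 166·10 − 721 = ¥939.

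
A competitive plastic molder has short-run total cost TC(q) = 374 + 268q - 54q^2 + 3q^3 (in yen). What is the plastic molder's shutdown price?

¥25 per unit

Short-run supply begins at min AVC. From VC = 268q - 54q^2 + 3q^3, AVC = 268 - 54q + 3q^2.
At the minimum of AVC, MC = AVC. MC = 268 - 108q + 9q^2; setting MC = AVC gives 6q^2 - 54q = 0, so q = 9. min AVC = 25.
So the shutdown price is ¥25.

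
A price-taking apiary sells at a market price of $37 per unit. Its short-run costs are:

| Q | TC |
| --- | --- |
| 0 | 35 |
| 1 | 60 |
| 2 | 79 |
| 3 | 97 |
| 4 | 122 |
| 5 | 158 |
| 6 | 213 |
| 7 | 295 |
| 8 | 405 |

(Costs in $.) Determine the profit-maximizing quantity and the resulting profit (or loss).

Q = 5; profit = $27

Compute π = P·Q − TC at each output: Q=0: -35; Q=1: -23; Q=2: -5; Q=3: 14; Q=4: 26; Q=5: 27; Q=6: 9; Q=7: -36; Q=8: -109.
Profit is maximized at Q = 5. AVC there is 123/5 = $24.60 ≤ P, so producing beats shutting down (which would give -$35).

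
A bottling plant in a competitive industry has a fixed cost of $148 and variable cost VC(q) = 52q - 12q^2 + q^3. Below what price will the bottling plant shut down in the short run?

$16 per unit

The shutdown price is the minimum of AVC. VC = 52q - 12q^2 + q^3, so AVC = 52 - 12q + q^2.
At the minimum of AVC, MC = AVC. MC = 52 - 24q + 3q^2; setting MC = AVC gives 2q^2 - 12q = 0, so q = 6. min AVC = 16.
For P < $16 the firm produces nothing.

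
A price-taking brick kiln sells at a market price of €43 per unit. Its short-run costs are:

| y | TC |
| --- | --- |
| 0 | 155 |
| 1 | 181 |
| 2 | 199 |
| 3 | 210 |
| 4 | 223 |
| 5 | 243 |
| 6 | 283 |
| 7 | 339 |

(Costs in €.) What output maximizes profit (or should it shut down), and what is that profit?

y = 6; profit = -€25

Compute π = P·y − TC at each output: y=0: -155; y=1: -138; y=2: -113; y=3: -81; y=4: -51; y=5: -28; y=6: -25; y=7: -38.
Profit is maximized at y = 6. AVC there is 128/6 = €21.33 ≤ P, so producing beats shutting down (which would give -€155).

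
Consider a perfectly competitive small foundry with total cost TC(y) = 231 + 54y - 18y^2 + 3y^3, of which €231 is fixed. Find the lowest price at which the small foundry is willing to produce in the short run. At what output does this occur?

Short-run supply begins at min AVC. From VC = 54y - 18y^2 + 3y^3, AVC = 54 - 18y + 3y^2.
At the minimum of AVC, MC = AVC. MC = 54 - 36y + 9y^2; setting MC = AVC gives 6y^2 - 18y = 0, so y = 3. min AVC = 27.
For P < €27 the firm produces nothing.

€27 per unit, at y = 3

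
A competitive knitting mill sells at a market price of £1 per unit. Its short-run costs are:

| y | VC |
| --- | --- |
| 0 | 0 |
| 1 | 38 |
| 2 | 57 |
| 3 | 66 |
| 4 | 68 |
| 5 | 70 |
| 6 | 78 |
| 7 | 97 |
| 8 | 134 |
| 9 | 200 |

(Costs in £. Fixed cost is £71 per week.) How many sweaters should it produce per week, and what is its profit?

Profit at each row (π = 1y − TC): y=0: -71; y=1: -108; y=2: -126; y=3: -134; y=4: -135; y=5: -136; y=6: -143; y=7: -161; y=8: -197; y=9: -262.
Profit is highest at y = 0. Equivalently, the lowest AVC in the table is 78/6 ≈ £13 at y = 6, and P = £1 falls below it — price never covers variable cost, so the firm shuts down and loses only its fixed cost.

y = 0 (shut down); profit = -£71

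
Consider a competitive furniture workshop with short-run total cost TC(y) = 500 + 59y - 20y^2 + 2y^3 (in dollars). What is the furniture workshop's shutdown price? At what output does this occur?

$9 per unit, at y = 5

The firm shuts down when price falls below the minimum of average variable cost. AVC = VC/y = 59 - 20y + 2y^2.
dAVC/dy = -20 + 4y = 0 gives y = 5. min AVC = 59 - 20·5 + 2·5^2 = 9.
The firm shuts down for any P below $9.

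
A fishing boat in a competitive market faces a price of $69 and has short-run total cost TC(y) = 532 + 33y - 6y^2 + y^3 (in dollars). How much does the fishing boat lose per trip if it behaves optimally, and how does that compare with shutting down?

Profit = -$316 at y = 6

AVC = 33 - 6y + y^2 has its minimum $24 at y = 3; price $69 clears that bar, so the firm operates.
With MC = 33 - 12y + 3y^2, P = MC on the upward-sloping part at y* = 6.
TR = 69·6 = 414. TC = 532 + 198 = 730. Profit = 414 − 730 = -$316.
Shutting down would mean losing the fixed cost of $532, so operating at a loss of $316 is better by $216.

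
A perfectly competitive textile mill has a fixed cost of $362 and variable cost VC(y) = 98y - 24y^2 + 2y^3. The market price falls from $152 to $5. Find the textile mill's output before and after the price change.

MC = 98 - 48y + 6y^2; the shutdown threshold is min AVC = $26 (at y = 6).
At P = $152 ≥ min AVC, set P = MC on the rising branch: y = 9.
At P = $5 < min AVC = $26, price no longer covers variable cost at any output, so the firm shuts down: y = 0.

Output falls from 9 to 0 (the firm shuts down)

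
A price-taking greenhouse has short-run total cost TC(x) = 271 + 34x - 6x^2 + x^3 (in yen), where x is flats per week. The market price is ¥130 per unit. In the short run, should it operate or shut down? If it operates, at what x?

Variable cost is VC = 34x - 6x^2 + x^3, so AVC = VC/x = 34 - 6x + x^2 and MC = dTC/dx = 34 - 12x + 3x^2.
AVC is minimized where dAVC/dx = -6 + 2x = 0, at x = 3; min AVC = 34 - 6·3 + 3^2 = ¥25.
Because ¥130 ≥ ¥25, revenue can cover variable cost; the firm operates.
P = MC gives -96 - 12x + 3x^2 = 0, with roots -4 and 8. Take the larger (rising MC): x* = 8.
Check: AVC at x = 8 is ¥50 ≤ P, so revenue covers variable cost.
Profit = P·x − TC = 130·8 − 671 = ¥369.

Produce at x = 8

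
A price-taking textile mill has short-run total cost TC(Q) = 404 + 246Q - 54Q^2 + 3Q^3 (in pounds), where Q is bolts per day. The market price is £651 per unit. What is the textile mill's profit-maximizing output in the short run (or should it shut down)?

Produce at Q = 15

Strip out fixed cost: VC = 246Q - 54Q^2 + 3Q^3. Then AVC = 246 - 54Q + 3Q^2 and MC = 246 - 108Q + 9Q^2.
AVC is minimized where dAVC/dQ = -54 + 6Q = 0, at Q = 9; min AVC = 246 - 54·9 + 3·9^2 = £3.
P = £651 exceeds min AVC = £3, so the firm stays open.
P = MC gives -405 - 108Q + 9Q^2 = 0, with roots -3 and 15. Take the larger (rising MC): Q* = 15.
Check: AVC at Q = 15 is £111 ≤ P, so revenue covers variable cost.
Profit = P·Q − TC = 651·15 − 2069 = £7696.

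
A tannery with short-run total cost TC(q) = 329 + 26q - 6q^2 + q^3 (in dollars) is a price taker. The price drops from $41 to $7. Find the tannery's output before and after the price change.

AVC = 26 - 6q + q^2, minimized at q = 3 where min AVC = $17. MC = 26 - 12q + 3q^2.
With P = $41 above the shutdown price, P = MC gives q = 5.
At P = $7 < min AVC = $17, price no longer covers variable cost at any output, so the firm shuts down: q = 0.

Output falls from 5 to 0 (the firm shuts down)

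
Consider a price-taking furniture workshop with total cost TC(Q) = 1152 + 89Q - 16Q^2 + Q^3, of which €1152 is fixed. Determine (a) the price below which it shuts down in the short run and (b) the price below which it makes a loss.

Shutdown price = min AVC. AVC = 89 - 16Q + Q^2, with vertex at Q = 8 and minimum €25.
ATC = 1152/Q + 89 - 16Q + Q^2. Setting dATC/dQ = −1152/Q^2 − 16 + 2Q = 0 gives Q = 12 (since 2·12^3 − 16·12^2 = 1152).
min ATC = 1152/12 + 89 − 16·12 + 12^2 = €137. That is the break-even price.
Between these two prices the firm operates at a loss; above €137 it earns a profit.

Shutdown price = €25; break-even price = €137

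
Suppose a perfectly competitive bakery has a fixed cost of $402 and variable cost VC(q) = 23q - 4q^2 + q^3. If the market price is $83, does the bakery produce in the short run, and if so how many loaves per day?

From TC, MC = TC'(q) = 23 - 8q + 3q^2 and AVC = VC/q = 23 - 4q + q^2.
The AVC parabola has its vertex at q = 4/2 = 2, where AVC = 23 - 4·2 + 2^2 = $19.
Because $83 ≥ $19, revenue can cover variable cost; the firm operates.
Solving P = MC: -60 - 8q + 3q^2 = 0 ⇒ q = -10/3 or 6. On the upward-sloping branch, q* = 6.
Check: AVC at q = 6 is $35 ≤ P, so revenue covers variable cost.
Profit = P·q − TC = 83·6 − 612 = -$114, a loss, but smaller than the $402 fixed cost the firm would lose by shutting down.

Produce at q = 6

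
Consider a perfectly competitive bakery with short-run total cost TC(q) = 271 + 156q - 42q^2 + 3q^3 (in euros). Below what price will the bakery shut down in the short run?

The firm shuts down when price falls below the minimum of average variable cost. AVC = VC/q = 156 - 42q + 3q^2.
At the minimum of AVC, MC = AVC. MC = 156 - 84q + 9q^2; setting MC = AVC gives 6q^2 - 42q = 0, so q = 7. min AVC = 9.
The firm shuts down for any P below €9.

€9 per unit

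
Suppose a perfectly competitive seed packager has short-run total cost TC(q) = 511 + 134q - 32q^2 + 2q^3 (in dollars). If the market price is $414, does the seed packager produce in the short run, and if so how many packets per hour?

Produce at q = 14

From TC, MC = TC'(q) = 134 - 64q + 6q^2 and AVC = VC/q = 134 - 32q + 2q^2.
The AVC parabola has its vertex at q = 32/4 = 8, where AVC = 134 - 32·8 + 2·8^2 = $6.
P = $414 exceeds min AVC = $6, so the firm stays open.
Solving P = MC: -280 - 64q + 6q^2 = 0 ⇒ q = -10/3 or 14. On the upward-sloping branch, q* = 14.
Check: AVC at q = 14 is $78 ≤ P, so revenue covers variable cost.
Profit = P·q − TC = 414·14 − 1603 = $4193.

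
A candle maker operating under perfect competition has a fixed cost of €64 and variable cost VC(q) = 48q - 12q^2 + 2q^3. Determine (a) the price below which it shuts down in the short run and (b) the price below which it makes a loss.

Shutdown price = min AVC. AVC = 48 - 12q + 2q^2, with vertex at q = 3 and minimum €30.
ATC = 64/q + 48 - 12q + 2q^2. Setting dATC/dq = −64/q^2 − 12 + 4q = 0 gives q = 4 (since 4·4^3 − 12·4^2 = 64).
min ATC = 64/4 + 48 − 12·4 + 2·4^2 = €48. That is the break-even price.
For €30 ≤ P < €48 the firm produces at a loss; below €30 it shuts down.

Shutdown price = €30; break-even price = €48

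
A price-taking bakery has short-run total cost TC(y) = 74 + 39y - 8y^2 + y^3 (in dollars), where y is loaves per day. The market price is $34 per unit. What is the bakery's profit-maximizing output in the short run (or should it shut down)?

Produce at y = 5

Strip out fixed cost: VC = 39y - 8y^2 + y^3. Then AVC = 39 - 8y + y^2 and MC = 39 - 16y + 3y^2.
The AVC parabola has its vertex at y = 8/2 = 4, where AVC = 39 - 8·4 + 4^2 = $23.
P = $34 exceeds min AVC = $23, so the firm stays open.
Set P = MC: 34 = 39 - 16y + 3y^2 → 5 - 16y + 3y^2 = 0. The roots are y = 1/3 and y = 5; the profit-maximizing output is on the rising part of MC, so y* = 5.
Check: AVC at y = 5 is $24 ≤ P, so revenue covers variable cost.
Profit = P·y − TC = 34·5 − 194 = -$24, a loss, but smaller than the $74 fixed cost the firm would lose by shutting down.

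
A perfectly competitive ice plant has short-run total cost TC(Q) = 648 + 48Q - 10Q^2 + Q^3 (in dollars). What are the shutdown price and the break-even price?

AVC = 48 - 10Q + Q^2; minimized at Q = 5, giving min AVC = $23. That is the shutdown price.
ATC = 648/Q + 48 - 10Q + Q^2. Setting dATC/dQ = −648/Q^2 − 10 + 2Q = 0 gives Q = 9 (since 2·9^3 − 10·9^2 = 648).
min ATC = 648/9 + 48 − 10·9 + 9^2 = $111. That is the break-even price.
For $23 ≤ P < $111 the firm produces at a loss; below $23 it shuts down.

Shutdown price = $23; break-even price = $111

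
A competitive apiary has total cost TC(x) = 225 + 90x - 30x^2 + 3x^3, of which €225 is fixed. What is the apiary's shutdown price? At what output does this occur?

€15 per unit, at x = 5

The shutdown price is the minimum of AVC. VC = 90x - 30x^2 + 3x^3, so AVC = 90 - 30x + 3x^2.
dAVC/dx = -30 + 6x = 0 gives x = 5. min AVC = 90 - 30·5 + 3·5^2 = 15.
So the shutdown price is €15.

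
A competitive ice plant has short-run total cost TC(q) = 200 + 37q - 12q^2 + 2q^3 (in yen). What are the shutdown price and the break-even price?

Shutdown price = ¥19; break-even price = ¥67

Shutdown price = min AVC. AVC = 37 - 12q + 2q^2, with vertex at q = 3 and minimum ¥19.
ATC = 200/q + 37 - 12q + 2q^2. Setting dATC/dq = −200/q^2 − 12 + 4q = 0 gives q = 5 (since 4·5^3 − 12·5^2 = 200).
min ATC = 200/5 + 37 − 12·5 + 2·5^2 = ¥67. That is the break-even price.
For ¥19 ≤ P < ¥67 the firm produces at a loss; below ¥19 it shuts down.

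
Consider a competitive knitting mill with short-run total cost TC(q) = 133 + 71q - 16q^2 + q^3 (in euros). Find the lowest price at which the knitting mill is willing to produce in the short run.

Short-run supply begins at min AVC. From VC = 71q - 16q^2 + q^3, AVC = 71 - 16q + q^2.
dAVC/dq = -16 + 2q = 0 gives q = 8. min AVC = 71 - 16·8 + 8^2 = 7.
So the shutdown price is €7.

€7 per unit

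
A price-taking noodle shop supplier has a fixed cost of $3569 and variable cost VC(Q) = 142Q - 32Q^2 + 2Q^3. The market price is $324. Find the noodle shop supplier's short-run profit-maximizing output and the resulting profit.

Profit = -$189 at Q = 13

AVC = 142 - 32Q + 2Q^2 has its minimum $14 at Q = 8; price $324 clears that bar, so the firm operates.
With MC = 142 - 64Q + 6Q^2, P = MC on the upward-sloping part at Q* = 13.
TR = 324·13 = 4212. TC = 3569 + 832 = 4401. Profit = 4212 − 4401 = -$189.
By producing, the firm covers all variable cost plus $3380 of fixed cost; shutting down would lose the full $3569.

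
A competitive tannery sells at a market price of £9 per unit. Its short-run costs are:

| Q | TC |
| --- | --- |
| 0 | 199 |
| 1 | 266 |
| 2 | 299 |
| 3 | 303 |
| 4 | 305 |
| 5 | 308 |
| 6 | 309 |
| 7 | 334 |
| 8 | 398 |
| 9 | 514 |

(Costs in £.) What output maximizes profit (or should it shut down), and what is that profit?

Compute π = P·Q − TC at each output: Q=0: -199; Q=1: -257; Q=2: -281; Q=3: -276; Q=4: -269; Q=5: -263; Q=6: -255; Q=7: -271; Q=8: -326; Q=9: -433.
Profit is highest at Q = 0. Equivalently, the lowest AVC in the table is 110/6 ≈ £18.33 at Q = 6, and P = £9 falls below it — price never covers variable cost, so the firm shuts down and loses only its fixed cost.

Q = 0 (shut down); profit = -£199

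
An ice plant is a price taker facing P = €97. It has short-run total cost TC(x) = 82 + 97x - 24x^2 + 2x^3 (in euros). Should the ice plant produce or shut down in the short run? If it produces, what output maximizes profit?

Variable cost is VC = 97x - 24x^2 + 2x^3, so AVC = VC/x = 97 - 24x + 2x^2 and MC = dTC/dx = 97 - 48x + 6x^2.
AVC is minimized where dAVC/dx = -24 + 4x = 0, at x = 6; min AVC = 97 - 24·6 + 2·6^2 = €25.
P = €97 exceeds min AVC = €25, so the firm stays open.
P = MC gives -48x + 6x^2 = 0, with roots 0 and 8. Take the larger (rising MC): x* = 8.
Check: AVC at x = 8 is €33 ≤ P, so revenue covers variable cost.
Profit = P·x − TC = 97·8 − 346 = €430.

Produce at x = 8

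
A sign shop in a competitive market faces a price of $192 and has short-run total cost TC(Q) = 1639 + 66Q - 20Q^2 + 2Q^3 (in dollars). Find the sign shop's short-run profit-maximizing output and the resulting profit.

Profit = -$343 at Q = 9

AVC = 66 - 20Q + 2Q^2 has its minimum $16 at Q = 5; price $192 clears that bar, so the firm operates.
MC = 66 - 40Q + 6Q^2. Setting P = MC and taking the root on the rising branch gives Q* = 9.
TR = 192·9 = 1728. TC = 1639 + 432 = 2071. Profit = 1728 − 2071 = -$343.
That loss of $343 beats the $1639 the firm would lose by shutting down; producing recovers $1296 of fixed cost.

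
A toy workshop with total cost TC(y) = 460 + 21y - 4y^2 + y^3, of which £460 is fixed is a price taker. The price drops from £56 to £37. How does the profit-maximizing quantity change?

AVC = 21 - 4y + y^2, minimized at y = 2 where min AVC = £17. MC = 21 - 8y + 3y^2.
With P = £56 above the shutdown price, P = MC gives y = 5.
At P = £37 ≥ min AVC, set P = MC: y = 4. The firm stays open but cuts output.

Output falls from 5 to 4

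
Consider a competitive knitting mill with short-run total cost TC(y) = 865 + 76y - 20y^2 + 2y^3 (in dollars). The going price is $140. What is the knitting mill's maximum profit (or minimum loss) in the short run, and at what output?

Profit = -$97 at y = 8

AVC = 76 - 20y + 2y^2 has its minimum $26 at y = 5; price $140 clears that bar, so the firm operates.
MC = 76 - 40y + 6y^2. Setting P = MC and taking the root on the rising branch gives y* = 8.
TR = 140·8 = 1120. TC = 865 + 352 = 1217. Profit = 1120 − 1217 = -$97.
By producing, the firm covers all variable cost plus $768 of fixed cost; shutting down would lose the full $865.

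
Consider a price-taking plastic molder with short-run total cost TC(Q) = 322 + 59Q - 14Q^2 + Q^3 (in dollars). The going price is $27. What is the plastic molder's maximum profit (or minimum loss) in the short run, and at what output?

Profit = -$194 at Q = 8

AVC = 59 - 14Q + Q^2 has its minimum $10 at Q = 7; price $27 clears that bar, so the firm operates.
MC = 59 - 28Q + 3Q^2. Setting P = MC and taking the root on the rising branch gives Q* = 8.
TR = 27·8 = 216. TC = 322 + 88 = 410. Profit = 216 − 410 = -$194.
Shutting down would mean losing the fixed cost of $322, so operating at a loss of $194 is better by $128.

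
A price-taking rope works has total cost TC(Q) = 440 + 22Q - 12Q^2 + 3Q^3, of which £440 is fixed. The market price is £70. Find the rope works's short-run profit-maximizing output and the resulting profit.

Profit = -£248 at Q = 4

AVC = 22 - 12Q + 3Q^2 has its minimum £10 at Q = 2; price £70 clears that bar, so the firm operates.
MC = 22 - 24Q + 9Q^2. Setting P = MC and taking the root on the rising branch gives Q* = 4.
TR = 70·4 = 280. TC = 440 + 88 = 528. Profit = 280 − 528 = -£248.
That loss of £248 beats the £440 the firm would lose by shutting down; producing recovers £192 of fixed cost.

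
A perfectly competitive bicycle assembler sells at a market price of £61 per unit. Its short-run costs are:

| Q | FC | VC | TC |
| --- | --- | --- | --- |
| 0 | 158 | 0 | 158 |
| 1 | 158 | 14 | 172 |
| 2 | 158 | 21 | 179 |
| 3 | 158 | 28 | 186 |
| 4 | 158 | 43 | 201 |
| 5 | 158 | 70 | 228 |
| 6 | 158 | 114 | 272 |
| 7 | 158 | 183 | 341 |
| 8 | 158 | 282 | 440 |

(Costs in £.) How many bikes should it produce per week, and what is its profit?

Q = 6; profit = £94

Tabulate TR − TC: Q=0: -158; Q=1: -111; Q=2: -57; Q=3: -3; Q=4: 43; Q=5: 77; Q=6: 94; Q=7: 86; Q=8: 48.
Profit is maximized at Q = 6. AVC there is 114/6 = £19 ≤ P, so producing beats shutting down (which would give -£158).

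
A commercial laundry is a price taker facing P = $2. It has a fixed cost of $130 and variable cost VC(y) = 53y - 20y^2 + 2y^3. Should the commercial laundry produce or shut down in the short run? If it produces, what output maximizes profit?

Shut down

Strip out fixed cost: VC = 53y - 20y^2 + 2y^3. Then AVC = 53 - 20y + 2y^2 and MC = 53 - 40y + 6y^2.
AVC hits its minimum where MC = AVC, at y = 5, giving min AVC = 53 - 20·5 + 2·5^2 = $3.
With P < min AVC ($2 < $3), every unit sold adds to the loss.
Shutting down limits the loss to fixed cost, $130.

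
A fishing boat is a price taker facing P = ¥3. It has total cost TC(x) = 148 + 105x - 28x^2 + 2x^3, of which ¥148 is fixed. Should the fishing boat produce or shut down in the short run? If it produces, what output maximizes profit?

Shut down

From TC, MC = TC'(x) = 105 - 56x + 6x^2 and AVC = VC/x = 105 - 28x + 2x^2.
AVC hits its minimum where MC = AVC, at x = 7, giving min AVC = 105 - 28·7 + 2·7^2 = ¥7.
Since P = ¥3 < min AVC = ¥7, price fails to cover variable cost at any output.
Shutting down limits the loss to fixed cost, ¥148.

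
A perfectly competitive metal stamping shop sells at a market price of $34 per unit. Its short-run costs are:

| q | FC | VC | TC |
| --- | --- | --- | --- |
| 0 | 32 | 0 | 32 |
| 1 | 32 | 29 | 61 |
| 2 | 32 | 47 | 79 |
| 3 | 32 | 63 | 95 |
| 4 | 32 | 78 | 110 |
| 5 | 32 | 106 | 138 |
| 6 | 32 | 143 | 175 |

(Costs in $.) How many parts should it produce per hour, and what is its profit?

Profit at each row (π = 34q − TC): q=0: -32; q=1: -27; q=2: -11; q=3: 7; q=4: 26; q=5: 32; q=6: 29.
Profit is maximized at q = 5. AVC there is 106/5 = $21.20 ≤ P, so producing beats shutting down (which would give -$32).

q = 5; profit = $32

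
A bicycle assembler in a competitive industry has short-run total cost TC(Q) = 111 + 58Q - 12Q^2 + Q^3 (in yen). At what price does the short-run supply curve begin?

Short-run supply begins at min AVC. From VC = 58Q - 12Q^2 + Q^3, AVC = 58 - 12Q + Q^2.
At the minimum of AVC, MC = AVC. MC = 58 - 24Q + 3Q^2; setting MC = AVC gives 2Q^2 - 12Q = 0, so Q = 6. min AVC = 22.
So the shutdown price is ¥22.

¥22 per unit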